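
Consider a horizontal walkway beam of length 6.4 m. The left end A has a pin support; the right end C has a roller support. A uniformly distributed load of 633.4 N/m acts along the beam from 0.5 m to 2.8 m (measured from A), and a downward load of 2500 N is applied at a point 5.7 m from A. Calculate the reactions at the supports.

A_x = 0, A_y = 1355 N, C_y = 2602 N

Resultant of the distributed load: 633.4 × 2.3 = 1456.82 N at 1.65 m from A.
Taking moments about A: C_y·6.4 − (633.4·2.3)·1.65 − 2500·5.7 = 0 → C_y = 16653.753/6.4 = 2602.15 ≈ 2602 N.
ΣF_y = 0: A_y + 2602.15 − 633.4·2.3 − 2500 = 0 → A_y = 1355 N.
ΣF_x = 0: no horizontal applied forces, so A_x = 0.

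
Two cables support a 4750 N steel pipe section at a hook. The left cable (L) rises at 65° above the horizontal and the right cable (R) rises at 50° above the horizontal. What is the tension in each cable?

T_L = 3369 N, T_R = 2215 N

ΣF_x = 0: −T_L·cos65° + T_R·cos50° = 0 → T_R = 0.657477·T_L.
ΣF_y = 0: T_L·sin65° + T_R·sin50° = 4750.
Substitute: T_L·(0.906308 + 0.657477·0.766044) = 4750 → T_L = 3368.88 ≈ 3369 N.
Then T_R = 0.657477 × 3368.88 = 2215 N.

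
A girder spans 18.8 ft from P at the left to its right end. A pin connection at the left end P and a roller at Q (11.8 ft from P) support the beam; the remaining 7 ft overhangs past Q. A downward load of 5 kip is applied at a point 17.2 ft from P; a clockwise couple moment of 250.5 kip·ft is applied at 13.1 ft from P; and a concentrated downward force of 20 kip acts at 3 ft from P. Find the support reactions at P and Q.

Taking moments about P: Q_y·11.8 − 5·17.2 − 250.5 − 20·3 = 0 → Q_y = 396.5/11.8 = 33.6017 ≈ 33.60 kip.
ΣF_y = 0: P_y + 33.6017 − 5 − 20 = 0 → P_y = -8.602 kip.
ΣF_x = 0: no horizontal applied forces, so P_x = 0.

P_x = 0, P_y = -8.602 kip, Q_y = 33.60 kip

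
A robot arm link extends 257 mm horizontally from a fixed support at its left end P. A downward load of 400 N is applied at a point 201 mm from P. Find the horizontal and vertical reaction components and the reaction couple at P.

P_x = 0, P_y = 400.0 N, M_P = 80400 N·mm

ΣF_x = 0: P_x = 0.
ΣF_y = 0: P_y − 400 = 0 → P_y = 400.0 N.
ΣM about P: M_P − 400·201 = 0 → M_P = 80400 N·mm.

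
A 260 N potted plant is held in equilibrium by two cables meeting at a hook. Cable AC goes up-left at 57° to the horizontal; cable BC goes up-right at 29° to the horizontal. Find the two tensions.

T_AC = 228.0 N, T_BC = 142.0 N

ΣF_x = 0: −T_AC·cos57° + T_BC·cos29° = 0 → T_BC = 0.622715·T_AC.
ΣF_y = 0: T_AC·sin57° + T_BC·sin29° = 260.
Substitute: T_AC·(0.838671 + 0.622715·0.48481) = 260 → T_AC = 227.956 ≈ 228.0 N.
Then T_BC = 0.622715 × 227.956 = 142.0 N.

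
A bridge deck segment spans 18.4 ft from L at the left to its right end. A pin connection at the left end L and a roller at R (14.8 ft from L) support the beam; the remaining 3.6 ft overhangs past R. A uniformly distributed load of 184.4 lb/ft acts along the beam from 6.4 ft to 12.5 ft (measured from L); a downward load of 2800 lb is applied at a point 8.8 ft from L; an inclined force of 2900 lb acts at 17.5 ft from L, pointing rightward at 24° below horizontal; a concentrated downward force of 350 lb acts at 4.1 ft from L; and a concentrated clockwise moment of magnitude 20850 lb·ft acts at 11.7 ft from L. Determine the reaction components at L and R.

Resultant of the distributed load: 184.4 × 6.1 = 1124.84 lb at 9.45 ft from L.
Moments about L: R_y·14.8 − (184.4·6.1)·9.45 − 2800·8.8 − 2900·sin24°·17.5 − 350·4.1 − 20850 = 0 → R_y = 78196.6/14.8 = 5283.55 ≈ 5284 lb.
ΣF_y = 0: L_y + 5283.55 − 184.4·6.1 − 2800 − 2900·sin24° − 350 = 0 → L_y = 170.8 lb.
ΣF_x = 0: L_x + 2900·cos24° = 0 → L_x = -2649 lb.

L_x = -2649 lb, L_y = 170.8 lb, R_y = 5284 lb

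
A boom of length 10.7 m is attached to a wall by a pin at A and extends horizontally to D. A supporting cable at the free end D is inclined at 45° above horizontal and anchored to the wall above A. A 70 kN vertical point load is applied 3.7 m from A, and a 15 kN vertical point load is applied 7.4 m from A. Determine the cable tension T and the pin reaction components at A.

ΣM about A: T·sin45°·10.7 − 70·3.7 − 15·7.4 = 0 → T = 370/(10.7·0.707107) = 48.9027 ≈ 48.90 kN.
ΣF_x = 0: A_x − T·cos45° = 0 → A_x = 48.9027 × 0.707107 = 34.58 kN.
ΣF_y = 0: A_y + T·sin45° − 70 − 15 = 0 → A_y = 85 − 48.9027 × 0.707107 = 50.42 kN.

T = 48.90 kN, A_x = 34.58 kN, A_y = 50.42 kN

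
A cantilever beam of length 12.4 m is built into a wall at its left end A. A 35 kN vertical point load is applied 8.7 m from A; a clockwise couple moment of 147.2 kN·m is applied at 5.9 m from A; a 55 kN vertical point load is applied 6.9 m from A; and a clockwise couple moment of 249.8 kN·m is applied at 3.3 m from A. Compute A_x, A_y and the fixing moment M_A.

A_x = 0, A_y = 90.00 kN, M_A = 1081 kN·m

ΣF_x = 0: A_x = 0.
ΣF_y = 0: A_y − 35 − 55 = 0 → A_y = 90.00 kN.
ΣM about A: M_A − 35·8.7 − 147.2 − 55·6.9 − 249.8 = 0 → M_A = 1081 kN·m.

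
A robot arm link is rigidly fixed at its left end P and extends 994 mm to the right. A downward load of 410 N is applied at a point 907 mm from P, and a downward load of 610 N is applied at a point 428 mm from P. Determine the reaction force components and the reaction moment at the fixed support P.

ΣF_x = 0: P_x = 0.
ΣF_y = 0: P_y − 410 − 610 = 0 → P_y = 1020 N.
ΣM about P: M_P − 410·907 − 610·428 = 0 → M_P = 633000 N·mm.

P_x = 0, P_y = 1020 N, M_P = 633000 N·mm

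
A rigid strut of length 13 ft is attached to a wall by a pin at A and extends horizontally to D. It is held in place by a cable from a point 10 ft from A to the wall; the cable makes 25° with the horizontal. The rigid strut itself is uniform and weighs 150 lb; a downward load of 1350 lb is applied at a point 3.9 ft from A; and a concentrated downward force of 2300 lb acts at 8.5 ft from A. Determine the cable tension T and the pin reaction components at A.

T = 6102 lb, A_x = 5531 lb, A_y = 1221 lb

ΣM about A: T·sin25°·10 − 150·6.5 − 1350·3.9 − 2300·8.5 = 0 → T = 25790/(10·0.422618) = 6102.44 ≈ 6102 lb.
ΣF_x = 0: A_x − T·cos25° = 0 → A_x = 6102.44 × 0.906308 = 5531 lb.
ΣF_y = 0: A_y + T·sin25° − 150 − 1350 − 2300 = 0 → A_y = 3800 − 6102.44 × 0.422618 = 1221 lb.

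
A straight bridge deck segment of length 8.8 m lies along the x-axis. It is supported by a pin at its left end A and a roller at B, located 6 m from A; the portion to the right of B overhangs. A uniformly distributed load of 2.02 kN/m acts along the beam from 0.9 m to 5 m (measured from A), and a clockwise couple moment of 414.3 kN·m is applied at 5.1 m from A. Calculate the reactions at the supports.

Resultant of the distributed load: 2.02 × 4.1 = 8.282 kN at 2.95 m from A.
ΣM about A: B_y·6 − (2.02·4.1)·2.95 − 414.3 = 0 → B_y = 438.7319/6 = 73.122 ≈ 73.12 kN.
ΣF_y = 0: A_y + 73.122 − 2.02·4.1 = 0 → A_y = -64.84 kN.
ΣF_x = 0: no horizontal applied forces, so A_x = 0.

A_x = 0, A_y = -64.84 kN, B_y = 73.12 kN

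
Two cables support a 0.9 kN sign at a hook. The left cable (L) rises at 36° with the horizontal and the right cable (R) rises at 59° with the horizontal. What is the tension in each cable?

T_L = 0.4653 kN, T_R = 0.7309 kN

ΣF_x = 0: −T_L·cos36° + T_R·cos59° = 0 → T_R = 1.57079·T_L.
ΣF_y = 0: T_L·sin36° + T_R·sin59° = 0.9.
Substitute: T_L·(0.587785 + 1.57079·0.857167) = 0.9 → T_L = 0.465305 ≈ 0.4653 kN.
Then T_R = 1.57079 × 0.465305 = 0.7309 kN.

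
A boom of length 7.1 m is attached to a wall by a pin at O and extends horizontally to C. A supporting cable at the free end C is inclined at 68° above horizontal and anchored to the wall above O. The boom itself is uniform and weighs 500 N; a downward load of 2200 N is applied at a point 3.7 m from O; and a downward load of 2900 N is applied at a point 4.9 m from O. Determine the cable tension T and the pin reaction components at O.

T = 3665 N, O_x = 1373 N, O_y = 2202 N

ΣM about O: T·sin68°·7.1 − 500·3.55 − 2200·3.7 − 2900·4.9 = 0 → T = 24125/(7.1·0.927184) = 3664.74 ≈ 3665 N.
ΣF_x = 0: O_x − T·cos68° = 0 → O_x = 3664.74 × 0.374607 = 1373 N.
ΣF_y = 0: O_y + T·sin68° − 500 − 2200 − 2900 = 0 → O_y = 5600 − 3664.74 × 0.927184 = 2202 N.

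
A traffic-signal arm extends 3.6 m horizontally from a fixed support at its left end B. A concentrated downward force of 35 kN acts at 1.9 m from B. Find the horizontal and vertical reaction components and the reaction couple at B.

ΣF_x = 0: B_x = 0.
ΣF_y = 0: B_y − 35 = 0 → B_y = 35.00 kN.
ΣM about B: M_B − 35·1.9 = 0 → M_B = 66.50 kN·m.

B_x = 0, B_y = 35.00 kN, M_B = 66.50 kN·m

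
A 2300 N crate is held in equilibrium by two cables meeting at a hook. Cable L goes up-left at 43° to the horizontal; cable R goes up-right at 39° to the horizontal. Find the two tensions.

T_L = 1805 N, T_R = 1699 N

ΣF_x = 0: −T_L·cos43° + T_R·cos39° = 0 → T_R = 0.941076·T_L.
ΣF_y = 0: T_L·sin43° + T_R·sin39° = 2300.
Substitute: T_L·(0.681998 + 0.941076·0.62932) = 2300 → T_L = 1805 N.
Then T_R = 0.941076 × 1805 = 1699 N.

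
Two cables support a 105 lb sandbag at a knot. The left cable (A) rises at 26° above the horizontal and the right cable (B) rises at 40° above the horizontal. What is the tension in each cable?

ΣF_x = 0: −T_A·cos26° + T_B·cos40° = 0 → T_B = 1.17329·T_A.
ΣF_y = 0: T_A·sin26° + T_B·sin40° = 105.
Substitute: T_A·(0.438371 + 1.17329·0.642788) = 105 → T_A = 88.0468 ≈ 88.05 lb.
Then T_B = 1.17329 × 88.0468 = 103.3 lb.

T_A = 88.05 lb, T_B = 103.3 lb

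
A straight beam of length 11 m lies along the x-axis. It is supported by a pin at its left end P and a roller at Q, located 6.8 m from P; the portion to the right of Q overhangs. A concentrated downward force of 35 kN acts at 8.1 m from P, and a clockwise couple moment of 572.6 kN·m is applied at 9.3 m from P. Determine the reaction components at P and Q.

P_x = 0, P_y = -90.90 kN, Q_y = 125.9 kN

Moments about P: Q_y·6.8 − 35·8.1 − 572.6 = 0 → Q_y = 856.1/6.8 = 125.897 ≈ 125.9 kN.
ΣF_y = 0: P_y + 125.897 − 35 = 0 → P_y = -90.90 kN.
ΣF_x = 0: no horizontal applied forces, so P_x = 0.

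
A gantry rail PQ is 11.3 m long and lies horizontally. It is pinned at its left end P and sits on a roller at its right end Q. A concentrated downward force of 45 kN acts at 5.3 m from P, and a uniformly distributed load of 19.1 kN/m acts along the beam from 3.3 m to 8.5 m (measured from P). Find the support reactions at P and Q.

Resultant of the distributed load: 19.1 × 5.2 = 99.32 kN at 5.9 m from P.
ΣM about P: Q_y·11.3 − 45·5.3 − (19.1·5.2)·5.9 = 0 → Q_y = 824.488/11.3 = 72.9635 ≈ 72.96 kN.
ΣF_y = 0: P_y + 72.9635 − 45 − 19.1·5.2 = 0 → P_y = 71.36 kN.
ΣF_x = 0: no horizontal applied forces, so P_x = 0.

P_x = 0, P_y = 71.36 kN, Q_y = 72.96 kN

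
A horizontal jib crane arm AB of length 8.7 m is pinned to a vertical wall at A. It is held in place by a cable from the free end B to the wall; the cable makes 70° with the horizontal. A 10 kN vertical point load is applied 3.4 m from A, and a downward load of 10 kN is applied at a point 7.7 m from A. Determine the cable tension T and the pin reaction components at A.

T = 13.58 kN, A_x = 4.644 kN, A_y = 7.241 kN

ΣM about A: T·sin70°·8.7 − 10·3.4 − 10·7.7 = 0 → T = 111/(8.7·0.939693) = 13.5774 ≈ 13.58 kN.
ΣF_x = 0: A_x − T·cos70° = 0 → A_x = 13.5774 × 0.34202 = 4.644 kN.
ΣF_y = 0: A_y + T·sin70° − 10 − 10 = 0 → A_y = 20 − 13.5774 × 0.939693 = 7.241 kN.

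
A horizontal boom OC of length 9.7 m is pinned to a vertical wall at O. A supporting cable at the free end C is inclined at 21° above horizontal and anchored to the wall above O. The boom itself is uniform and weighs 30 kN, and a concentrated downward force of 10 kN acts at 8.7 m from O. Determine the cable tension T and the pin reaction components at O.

ΣM about O: T·sin21°·9.7 − 30·4.85 − 10·8.7 = 0 → T = 232.5/(9.7·0.358368) = 66.884 ≈ 66.88 kN.
ΣF_x = 0: O_x − T·cos21° = 0 → O_x = 66.884 × 0.93358 = 62.44 kN.
ΣF_y = 0: O_y + T·sin21° − 30 − 10 = 0 → O_y = 40 − 66.884 × 0.358368 = 16.03 kN.

T = 66.88 kN, O_x = 62.44 kN, O_y = 16.03 kN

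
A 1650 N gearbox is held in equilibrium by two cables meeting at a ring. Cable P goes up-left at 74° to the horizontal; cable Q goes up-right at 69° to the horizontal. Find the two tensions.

T_P = 982.5 N, T_Q = 755.7 N

ΣF_x = 0: −T_P·cos74° + T_Q·cos69° = 0 → T_Q = 0.769146·T_P.
ΣF_y = 0: T_P·sin74° + T_Q·sin69° = 1650.
Substitute: T_P·(0.961262 + 0.769146·0.93358) = 1650 → T_P = 982.54 ≈ 982.5 N.
Then T_Q = 0.769146 × 982.54 = 755.7 N.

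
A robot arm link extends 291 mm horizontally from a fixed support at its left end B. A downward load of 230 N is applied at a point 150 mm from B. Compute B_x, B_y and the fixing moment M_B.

ΣF_x = 0: B_x = 0.
ΣF_y = 0: B_y − 230 = 0 → B_y = 230.0 N.
ΣM about B: M_B − 230·150 = 0 → M_B = 34500 N·mm.

B_x = 0, B_y = 230.0 N, M_B = 34500 N·mm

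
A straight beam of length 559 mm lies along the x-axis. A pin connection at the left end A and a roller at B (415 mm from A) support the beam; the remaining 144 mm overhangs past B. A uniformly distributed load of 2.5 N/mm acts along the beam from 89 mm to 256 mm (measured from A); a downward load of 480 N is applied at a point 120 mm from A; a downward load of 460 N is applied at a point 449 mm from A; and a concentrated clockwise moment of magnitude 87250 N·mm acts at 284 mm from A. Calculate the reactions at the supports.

A_x = 0, A_y = 337.2 N, B_y = 1020 N

Resultant of the distributed load: 2.5 × 167 = 417.5 N at 172.5 mm from A.
ΣM about A: B_y·415 − (2.5·167)·172.5 − 480·120 − 460·449 − 87250 = 0 → B_y = 423408.75/415 = 1020.26 ≈ 1020 N.
ΣF_y = 0: A_y + 1020.26 − 2.5·167 − 480 − 460 = 0 → A_y = 337.2 N.
ΣF_x = 0: no horizontal applied forces, so A_x = 0.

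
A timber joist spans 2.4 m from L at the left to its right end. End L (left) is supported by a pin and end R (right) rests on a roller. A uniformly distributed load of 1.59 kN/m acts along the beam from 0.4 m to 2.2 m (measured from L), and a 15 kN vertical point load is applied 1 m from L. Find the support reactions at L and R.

L_x = 0, L_y = 10.06 kN, R_y = 7.800 kN

Resultant of the distributed load: 1.59 × 1.8 = 2.862 kN at 1.3 m from L.
Moments about L: R_y·2.4 − (1.59·1.8)·1.3 − 15·1 = 0 → R_y = 18.7206/2.4 = 7.80025 ≈ 7.800 kN.
ΣF_y = 0: L_y + 7.80025 − 1.59·1.8 − 15 = 0 → L_y = 10.06 kN.
ΣF_x = 0: no horizontal applied forces, so L_x = 0.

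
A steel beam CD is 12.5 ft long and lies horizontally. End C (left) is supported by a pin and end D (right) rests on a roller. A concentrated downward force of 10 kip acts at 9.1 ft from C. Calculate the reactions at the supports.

C_x = 0, C_y = 2.720 kip, D_y = 7.280 kip

ΣM about C: D_y·12.5 − 10·9.1 = 0 → D_y = 91/12.5 = 7.280 kip.
ΣF_y = 0: C_y + 7.28 − 10 = 0 → C_y = 2.720 kip.
ΣF_x = 0: no horizontal applied forces, so C_x = 0.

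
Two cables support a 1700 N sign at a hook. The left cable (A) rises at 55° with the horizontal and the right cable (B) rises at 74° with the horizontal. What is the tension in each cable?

ΣF_x = 0: −T_A·cos55° + T_B·cos74° = 0 → T_B = 2.08091·T_A.
ΣF_y = 0: T_A·sin55° + T_B·sin74° = 1700.
Substitute: T_A·(0.819152 + 2.08091·0.961262) = 1700 → T_A = 602.954 ≈ 603.0 N.
Then T_B = 2.08091 × 602.954 = 1255 N.

T_A = 603.0 N, T_B = 1255 N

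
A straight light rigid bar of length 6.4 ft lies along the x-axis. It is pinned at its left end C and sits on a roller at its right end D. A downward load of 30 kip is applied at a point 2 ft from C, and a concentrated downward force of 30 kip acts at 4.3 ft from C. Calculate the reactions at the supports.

C_x = 0, C_y = 30.47 kip, D_y = 29.53 kip

ΣM about C: D_y·6.4 − 30·2 − 30·4.3 = 0 → D_y = 189/6.4 = 29.5312 ≈ 29.53 kip.
ΣF_y = 0: C_y + 29.5312 − 30 − 30 = 0 → C_y = 30.47 kip.
ΣF_x = 0: no horizontal applied forces, so C_x = 0.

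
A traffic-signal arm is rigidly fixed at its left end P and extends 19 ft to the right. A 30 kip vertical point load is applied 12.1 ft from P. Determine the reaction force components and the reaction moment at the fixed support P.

ΣF_x = 0: P_x = 0.
ΣF_y = 0: P_y − 30 = 0 → P_y = 30.00 kip.
ΣM about P: M_P − 30·12.1 = 0 → M_P = 363.0 kip·ft.

P_x = 0, P_y = 30.00 kip, M_P = 363.0 kip·ft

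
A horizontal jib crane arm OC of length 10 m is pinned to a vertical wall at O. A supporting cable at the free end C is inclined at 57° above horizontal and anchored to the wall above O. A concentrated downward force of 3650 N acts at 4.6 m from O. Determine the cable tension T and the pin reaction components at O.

T = 2002 N, O_x = 1090 N, O_y = 1971 N

ΣM about O: T·sin57°·10 − 3650·4.6 = 0 → T = 16790/(10·0.838671) = 2001.98 ≈ 2002 N.
ΣF_x = 0: O_x − T·cos57° = 0 → O_x = 2001.98 × 0.544639 = 1090 N.
ΣF_y = 0: O_y + T·sin57° − 3650 = 0 → O_y = 3650 − 2001.98 × 0.838671 = 1971 N.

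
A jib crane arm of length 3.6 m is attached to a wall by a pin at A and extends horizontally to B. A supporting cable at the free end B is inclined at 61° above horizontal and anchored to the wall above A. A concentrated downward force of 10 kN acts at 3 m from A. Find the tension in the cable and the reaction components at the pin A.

ΣM about A: T·sin61°·3.6 − 10·3 = 0 → T = 30/(3.6·0.87462) = 9.52795 ≈ 9.528 kN.
ΣF_x = 0: A_x − T·cos61° = 0 → A_x = 9.52795 × 0.48481 = 4.619 kN.
ΣF_y = 0: A_y + T·sin61° − 10 = 0 → A_y = 10 − 9.52795 × 0.87462 = 1.667 kN.

T = 9.528 kN, A_x = 4.619 kN, A_y = 1.667 kN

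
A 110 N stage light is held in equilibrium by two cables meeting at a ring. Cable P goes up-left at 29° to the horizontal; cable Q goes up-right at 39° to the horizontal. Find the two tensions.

T_P = 92.20 N, T_Q = 103.8 N

ΣF_x = 0: −T_P·cos29° + T_Q·cos39° = 0 → T_Q = 1.12543·T_P.
ΣF_y = 0: T_P·sin29° + T_Q·sin39° = 110.
Substitute: T_P·(0.48481 + 1.12543·0.62932) = 110 → T_P = 92.1995 ≈ 92.20 N.
Then T_Q = 1.12543 × 92.1995 = 103.8 N.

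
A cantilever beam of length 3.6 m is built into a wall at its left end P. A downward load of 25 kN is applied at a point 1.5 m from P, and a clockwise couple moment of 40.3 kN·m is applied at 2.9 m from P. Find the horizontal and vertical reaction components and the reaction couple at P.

ΣF_x = 0: P_x = 0.
ΣF_y = 0: P_y − 25 = 0 → P_y = 25.00 kN.
ΣM about P: M_P − 25·1.5 − 40.3 = 0 → M_P = 77.80 kN·m.

P_x = 0, P_y = 25.00 kN, M_P = 77.80 kN·m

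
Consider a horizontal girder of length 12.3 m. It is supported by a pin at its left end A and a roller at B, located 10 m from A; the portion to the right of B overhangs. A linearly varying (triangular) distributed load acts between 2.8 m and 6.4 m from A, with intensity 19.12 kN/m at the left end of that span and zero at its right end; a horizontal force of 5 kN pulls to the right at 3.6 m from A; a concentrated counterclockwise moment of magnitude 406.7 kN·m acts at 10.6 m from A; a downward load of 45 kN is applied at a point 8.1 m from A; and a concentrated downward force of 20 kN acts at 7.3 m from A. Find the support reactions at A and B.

Resultant of the triangular load: ½ × 19.12 × 3.6 = 34.416 kN, acting at 4 m from A (one-third of the span from the peak).
ΣM about A: B_y·10 − (½·19.12·3.6)·4 + 406.7 − 45·8.1 − 20·7.3 = 0 → B_y = 241.464/10 = 24.1464 ≈ 24.15 kN.
ΣF_y = 0: A_y + 24.1464 − ½·19.12·3.6 − 45 − 20 = 0 → A_y = 75.27 kN.
ΣF_x = 0: A_x + 5 = 0 → A_x = -5.000 kN.

A_x = -5.000 kN, A_y = 75.27 kN, B_y = 24.15 kN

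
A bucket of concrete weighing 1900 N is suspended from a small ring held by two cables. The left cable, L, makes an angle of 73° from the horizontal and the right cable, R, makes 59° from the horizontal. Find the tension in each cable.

ΣF_x = 0: −T_L·cos73° + T_R·cos59° = 0 → T_R = 0.56767·T_L.
ΣF_y = 0: T_L·sin73° + T_R·sin59° = 1900.
Substitute: T_L·(0.956305 + 0.56767·0.857167) = 1900 → T_L = 1316.8 ≈ 1317 N.
Then T_R = 0.56767 × 1316.8 = 747.5 N.

T_L = 1317 N, T_R = 747.5 N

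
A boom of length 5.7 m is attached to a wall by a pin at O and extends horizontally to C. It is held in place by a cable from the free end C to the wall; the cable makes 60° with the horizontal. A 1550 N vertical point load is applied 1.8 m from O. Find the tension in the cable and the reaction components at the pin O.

ΣM about O: T·sin60°·5.7 − 1550·1.8 = 0 → T = 2790/(5.7·0.866025) = 565.196 ≈ 565.2 N.
ΣF_x = 0: O_x − T·cos60° = 0 → O_x = 565.196 × 0.5 = 282.6 N.
ΣF_y = 0: O_y + T·sin60° − 1550 = 0 → O_y = 1550 − 565.196 × 0.866025 = 1061 N.

T = 565.2 N, O_x = 282.6 N, O_y = 1061 N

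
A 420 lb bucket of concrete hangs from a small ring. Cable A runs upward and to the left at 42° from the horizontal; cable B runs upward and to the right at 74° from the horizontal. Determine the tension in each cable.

ΣF_x = 0: −T_A·cos42° + T_B·cos74° = 0 → T_B = 2.6961·T_A.
ΣF_y = 0: T_A·sin42° + T_B·sin74° = 420.
Substitute: T_A·(0.669131 + 2.6961·0.961262) = 420 → T_A = 128.803 ≈ 128.8 lb.
Then T_B = 2.6961 × 128.803 = 347.3 lb.

T_A = 128.8 lb, T_B = 347.3 lb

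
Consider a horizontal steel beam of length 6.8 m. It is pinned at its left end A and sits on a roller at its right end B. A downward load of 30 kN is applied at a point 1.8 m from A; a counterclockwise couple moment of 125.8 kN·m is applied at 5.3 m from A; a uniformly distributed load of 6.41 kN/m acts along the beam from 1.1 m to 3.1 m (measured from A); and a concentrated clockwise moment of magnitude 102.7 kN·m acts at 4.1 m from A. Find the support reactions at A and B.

A_x = 0, A_y = 34.32 kN, B_y = 8.503 kN

Resultant of the distributed load: 6.41 × 2 = 12.82 kN at 2.1 m from A.
Moments about A: B_y·6.8 − 30·1.8 + 125.8 − (6.41·2)·2.1 − 102.7 = 0 → B_y = 57.822/6.8 = 8.50324 ≈ 8.503 kN.
ΣF_y = 0: A_y + 8.50324 − 30 − 6.41·2 = 0 → A_y = 34.32 kN.
ΣF_x = 0: no horizontal applied forces, so A_x = 0.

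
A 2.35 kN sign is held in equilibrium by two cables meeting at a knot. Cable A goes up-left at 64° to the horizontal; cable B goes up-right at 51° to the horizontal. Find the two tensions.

T_A = 1.632 kN, T_B = 1.137 kN

ΣF_x = 0: −T_A·cos64° + T_B·cos51° = 0 → T_B = 0.696579·T_A.
ΣF_y = 0: T_A·sin64° + T_B·sin51° = 2.35.
Substitute: T_A·(0.898794 + 0.696579·0.777146) = 2.35 → T_A = 1.63179 ≈ 1.632 kN.
Then T_B = 0.696579 × 1.63179 = 1.137 kN.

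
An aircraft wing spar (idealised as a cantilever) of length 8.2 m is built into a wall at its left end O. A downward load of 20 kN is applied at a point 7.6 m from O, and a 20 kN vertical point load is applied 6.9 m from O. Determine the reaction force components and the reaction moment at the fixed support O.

ΣF_x = 0: O_x = 0.
ΣF_y = 0: O_y − 20 − 20 = 0 → O_y = 40.00 kN.
ΣM about O: M_O − 20·7.6 − 20·6.9 = 0 → M_O = 290.0 kN·m.

O_x = 0, O_y = 40.00 kN, M_O = 290.0 kN·m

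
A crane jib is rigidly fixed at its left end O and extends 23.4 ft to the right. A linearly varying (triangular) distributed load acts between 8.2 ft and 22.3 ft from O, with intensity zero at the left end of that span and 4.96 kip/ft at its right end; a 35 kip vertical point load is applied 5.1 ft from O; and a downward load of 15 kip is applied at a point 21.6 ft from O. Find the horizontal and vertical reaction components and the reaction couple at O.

Resultant of the triangular load: ½ × 4.96 × 14.1 = 34.968 kip, acting at 17.6 ft from O (one-third of the span from the peak).
ΣF_x = 0: O_x = 0.
ΣF_y = 0: O_y − ½·4.96·14.1 − 35 − 15 = 0 → O_y = 84.97 kip.
ΣM about O: M_O − (½·4.96·14.1)·17.6 − 35·5.1 − 15·21.6 = 0 → M_O = 1118 kip·ft.

O_x = 0, O_y = 84.97 kip, M_O = 1118 kip·ft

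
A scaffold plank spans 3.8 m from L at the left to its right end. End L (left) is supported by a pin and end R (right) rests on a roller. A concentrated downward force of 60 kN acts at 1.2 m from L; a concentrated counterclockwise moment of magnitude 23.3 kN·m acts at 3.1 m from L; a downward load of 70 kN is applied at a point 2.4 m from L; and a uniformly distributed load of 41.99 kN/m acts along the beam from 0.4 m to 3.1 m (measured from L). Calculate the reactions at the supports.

Resultant of the distributed load: 41.99 × 2.7 = 113.373 kN at 1.75 m from L.
ΣM about L: R_y·3.8 − 60·1.2 + 23.3 − 70·2.4 − (41.99·2.7)·1.75 = 0 → R_y = 415.10275/3.8 = 109.238 ≈ 109.2 kN.
ΣF_y = 0: L_y + 109.238 − 60 − 70 − 41.99·2.7 = 0 → L_y = 134.1 kN.
ΣF_x = 0: no horizontal applied forces, so L_x = 0.

L_x = 0, L_y = 134.1 kN, R_y = 109.2 kN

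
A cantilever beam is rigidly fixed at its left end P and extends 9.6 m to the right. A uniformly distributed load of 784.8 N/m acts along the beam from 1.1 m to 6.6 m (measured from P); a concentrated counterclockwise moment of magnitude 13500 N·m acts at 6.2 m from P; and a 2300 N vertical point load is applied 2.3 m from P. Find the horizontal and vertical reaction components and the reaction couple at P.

Resultant of the distributed load: 784.8 × 5.5 = 4316.4 N at 3.85 m from P.
ΣF_x = 0: P_x = 0.
ΣF_y = 0: P_y − 784.8·5.5 − 2300 = 0 → P_y = 6616 N.
ΣM about P: M_P − (784.8·5.5)·3.85 + 13500 − 2300·2.3 = 0 → M_P = 8408 N·m.

P_x = 0, P_y = 6616 N, M_P = 8408 N·m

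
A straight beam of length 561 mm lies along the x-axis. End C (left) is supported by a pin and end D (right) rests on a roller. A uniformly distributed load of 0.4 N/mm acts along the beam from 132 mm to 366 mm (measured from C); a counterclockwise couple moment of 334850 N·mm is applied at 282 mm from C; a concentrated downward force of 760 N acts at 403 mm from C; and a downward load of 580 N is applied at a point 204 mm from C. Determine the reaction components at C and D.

Resultant of the distributed load: 0.4 × 234 = 93.6 N at 249 mm from C.
Moments about C: D_y·561 − (0.4·234)·249 + 334850 − 760·403 − 580·204 = 0 → D_y = 113056.4/561 = 201.527 ≈ 201.5 N.
ΣF_y = 0: C_y + 201.527 − 0.4·234 − 760 − 580 = 0 → C_y = 1232 N.
ΣF_x = 0: no horizontal applied forces, so C_x = 0.

C_x = 0, C_y = 1232 N, D_y = 201.5 N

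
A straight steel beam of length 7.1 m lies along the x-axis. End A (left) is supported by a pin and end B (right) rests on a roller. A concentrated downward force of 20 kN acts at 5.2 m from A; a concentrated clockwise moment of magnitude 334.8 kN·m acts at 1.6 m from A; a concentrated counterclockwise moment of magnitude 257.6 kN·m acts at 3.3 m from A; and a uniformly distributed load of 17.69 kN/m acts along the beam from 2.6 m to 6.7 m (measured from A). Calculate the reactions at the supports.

Resultant of the distributed load: 17.69 × 4.1 = 72.529 kN at 4.65 m from A.
ΣM about A: B_y·7.1 − 20·5.2 − 334.8 + 257.6 − (17.69·4.1)·4.65 = 0 → B_y = 518.45985/7.1 = 73.0225 ≈ 73.02 kN.
ΣF_y = 0: A_y + 73.0225 − 20 − 17.69·4.1 = 0 → A_y = 19.51 kN.
ΣF_x = 0: no horizontal applied forces, so A_x = 0.

A_x = 0, A_y = 19.51 kN, B_y = 73.02 kN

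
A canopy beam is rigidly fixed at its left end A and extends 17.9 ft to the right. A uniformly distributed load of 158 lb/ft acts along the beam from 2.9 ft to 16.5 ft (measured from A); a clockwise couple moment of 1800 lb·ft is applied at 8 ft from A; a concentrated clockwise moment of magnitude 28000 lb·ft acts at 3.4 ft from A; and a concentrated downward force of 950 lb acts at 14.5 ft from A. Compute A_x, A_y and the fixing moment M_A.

Resultant of the distributed load: 158 × 13.6 = 2148.8 lb at 9.7 ft from A.
ΣF_x = 0: A_x = 0.
ΣF_y = 0: A_y − 158·13.6 − 950 = 0 → A_y = 3099 lb.
ΣM about A: M_A − (158·13.6)·9.7 − 1800 − 28000 − 950·14.5 = 0 → M_A = 64420 lb·ft.

A_x = 0, A_y = 3099 lb, M_A = 64420 lb·ft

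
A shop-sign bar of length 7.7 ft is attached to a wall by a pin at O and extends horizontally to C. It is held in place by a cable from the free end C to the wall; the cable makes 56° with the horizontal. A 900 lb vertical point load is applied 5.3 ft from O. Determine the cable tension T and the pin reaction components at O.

ΣM about O: T·sin56°·7.7 − 900·5.3 = 0 → T = 4770/(7.7·0.829038) = 747.228 ≈ 747.2 lb.
ΣF_x = 0: O_x − T·cos56° = 0 → O_x = 747.228 × 0.559193 = 417.8 lb.
ΣF_y = 0: O_y + T·sin56° − 900 = 0 → O_y = 900 − 747.228 × 0.829038 = 280.5 lb.

T = 747.2 lb, O_x = 417.8 lb, O_y = 280.5 lb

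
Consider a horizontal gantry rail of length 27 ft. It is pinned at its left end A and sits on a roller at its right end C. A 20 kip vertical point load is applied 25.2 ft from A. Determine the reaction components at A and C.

A_x = 0, A_y = 1.333 kip, C_y = 18.67 kip

Taking moments about A: C_y·27 − 20·25.2 = 0 → C_y = 504/27 = 18.6667 ≈ 18.67 kip.
ΣF_y = 0: A_y + 18.6667 − 20 = 0 → A_y = 1.333 kip.
ΣF_x = 0: no horizontal applied forces, so A_x = 0.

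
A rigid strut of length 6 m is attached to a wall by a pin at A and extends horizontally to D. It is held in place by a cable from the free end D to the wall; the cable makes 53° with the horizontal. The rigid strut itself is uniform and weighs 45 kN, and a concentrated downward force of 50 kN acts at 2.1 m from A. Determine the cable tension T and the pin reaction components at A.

ΣM about A: T·sin53°·6 − 45·3 − 50·2.1 = 0 → T = 240/(6·0.798636) = 50.0854 ≈ 50.09 kN.
ΣF_x = 0: A_x − T·cos53° = 0 → A_x = 50.0854 × 0.601815 = 30.14 kN.
ΣF_y = 0: A_y + T·sin53° − 45 − 50 = 0 → A_y = 95 − 50.0854 × 0.798636 = 55.00 kN.

T = 50.09 kN, A_x = 30.14 kN, A_y = 55.00 kN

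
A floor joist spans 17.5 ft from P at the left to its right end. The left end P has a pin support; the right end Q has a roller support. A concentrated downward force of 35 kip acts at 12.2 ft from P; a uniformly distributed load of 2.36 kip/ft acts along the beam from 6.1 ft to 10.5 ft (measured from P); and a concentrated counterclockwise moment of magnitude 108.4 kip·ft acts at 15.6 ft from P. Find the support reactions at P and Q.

Resultant of the distributed load: 2.36 × 4.4 = 10.384 kip at 8.3 ft from P.
Taking moments about P: Q_y·17.5 − 35·12.2 − (2.36·4.4)·8.3 + 108.4 = 0 → Q_y = 404.7872/17.5 = 23.1307 ≈ 23.13 kip.
ΣF_y = 0: P_y + 23.1307 − 35 − 2.36·4.4 = 0 → P_y = 22.25 kip.
ΣF_x = 0: no horizontal applied forces, so P_x = 0.

P_x = 0, P_y = 22.25 kip, Q_y = 23.13 kip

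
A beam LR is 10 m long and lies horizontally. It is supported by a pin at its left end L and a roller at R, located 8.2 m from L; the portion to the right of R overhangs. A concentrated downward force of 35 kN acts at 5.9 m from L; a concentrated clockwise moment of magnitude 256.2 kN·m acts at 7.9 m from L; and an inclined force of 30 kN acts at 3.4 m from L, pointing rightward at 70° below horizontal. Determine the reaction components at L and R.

Taking moments about L: R_y·8.2 − 35·5.9 − 256.2 − 30·sin70°·3.4 = 0 → R_y = 558.549/8.2 = 68.1157 ≈ 68.12 kN.
ΣF_y = 0: L_y + 68.1157 − 35 − 30·sin70° = 0 → L_y = -4.925 kN.
ΣF_x = 0: L_x + 30·cos70° = 0 → L_x = -10.26 kN.

L_x = -10.26 kN, L_y = -4.925 kN, R_y = 68.12 kN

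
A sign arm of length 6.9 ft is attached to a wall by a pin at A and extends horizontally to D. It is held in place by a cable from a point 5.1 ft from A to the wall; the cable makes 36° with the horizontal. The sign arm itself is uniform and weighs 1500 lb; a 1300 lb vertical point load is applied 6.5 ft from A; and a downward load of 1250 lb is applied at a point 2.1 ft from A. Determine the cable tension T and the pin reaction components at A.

T = 5421 lb, A_x = 4386 lb, A_y = 863.7 lb

ΣM about A: T·sin36°·5.1 − 1500·3.45 − 1300·6.5 − 1250·2.1 = 0 → T = 16250/(5.1·0.587785) = 5420.82 ≈ 5421 lb.
ΣF_x = 0: A_x − T·cos36° = 0 → A_x = 5420.82 × 0.809017 = 4386 lb.
ΣF_y = 0: A_y + T·sin36° − 1500 − 1300 − 1250 = 0 → A_y = 4050 − 5420.82 × 0.587785 = 863.7 lb.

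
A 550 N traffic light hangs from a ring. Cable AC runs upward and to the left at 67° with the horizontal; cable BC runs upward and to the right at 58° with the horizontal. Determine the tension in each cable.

T_AC = 355.8 N, T_BC = 262.3 N

ΣF_x = 0: −T_AC·cos67° + T_BC·cos58° = 0 → T_BC = 0.737341·T_AC.
ΣF_y = 0: T_AC·sin67° + T_BC·sin58° = 550.
Substitute: T_AC·(0.920505 + 0.737341·0.848048) = 550 → T_AC = 355.802 ≈ 355.8 N.
Then T_BC = 0.737341 × 355.802 = 262.3 N.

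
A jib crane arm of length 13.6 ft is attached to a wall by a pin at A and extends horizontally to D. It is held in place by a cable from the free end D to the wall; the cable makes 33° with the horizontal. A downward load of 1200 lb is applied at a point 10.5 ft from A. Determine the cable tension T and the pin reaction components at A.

T = 1701 lb, A_x = 1427 lb, A_y = 273.5 lb

ΣM about A: T·sin33°·13.6 − 1200·10.5 = 0 → T = 12600/(13.6·0.544639) = 1701.07 ≈ 1701 lb.
ΣF_x = 0: A_x − T·cos33° = 0 → A_x = 1701.07 × 0.838671 = 1427 lb.
ΣF_y = 0: A_y + T·sin33° − 1200 = 0 → A_y = 1200 − 1701.07 × 0.544639 = 273.5 lb.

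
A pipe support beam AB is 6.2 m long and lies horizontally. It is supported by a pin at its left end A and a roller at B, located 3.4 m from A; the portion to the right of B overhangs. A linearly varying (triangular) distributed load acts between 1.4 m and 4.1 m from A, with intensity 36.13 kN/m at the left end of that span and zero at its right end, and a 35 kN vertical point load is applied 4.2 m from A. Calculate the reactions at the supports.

A_x = 0, A_y = 7.545 kN, B_y = 76.23 kN

Resultant of the triangular load: ½ × 36.13 × 2.7 = 48.7755 kN, acting at 2.3 m from A (one-third of the span from the peak).
Moments about A: B_y·3.4 − (½·36.13·2.7)·2.3 − 35·4.2 = 0 → B_y = 259.18365/3.4 = 76.2305 ≈ 76.23 kN.
ΣF_y = 0: A_y + 76.2305 − ½·36.13·2.7 − 35 = 0 → A_y = 7.545 kN.
ΣF_x = 0: no horizontal applied forces, so A_x = 0.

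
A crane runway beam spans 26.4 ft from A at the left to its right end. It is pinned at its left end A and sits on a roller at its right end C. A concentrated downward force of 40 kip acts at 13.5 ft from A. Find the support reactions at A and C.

A_x = 0, A_y = 19.55 kip, C_y = 20.45 kip

ΣM about A: C_y·26.4 − 40·13.5 = 0 → C_y = 540/26.4 = 20.4545 ≈ 20.45 kip.
ΣF_y = 0: A_y + 20.4545 − 40 = 0 → A_y = 19.55 kip.
ΣF_x = 0: no horizontal applied forces, so A_x = 0.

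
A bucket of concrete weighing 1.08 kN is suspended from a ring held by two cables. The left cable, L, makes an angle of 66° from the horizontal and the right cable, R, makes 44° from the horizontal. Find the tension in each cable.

ΣF_x = 0: −T_L·cos66° + T_R·cos44° = 0 → T_R = 0.56543·T_L.
ΣF_y = 0: T_L·sin66° + T_R·sin44° = 1.08.
Substitute: T_L·(0.913545 + 0.56543·0.694658) = 1.08 → T_L = 0.826746 ≈ 0.8267 kN.
Then T_R = 0.56543 × 0.826746 = 0.4675 kN.

T_L = 0.8267 kN, T_R = 0.4675 kN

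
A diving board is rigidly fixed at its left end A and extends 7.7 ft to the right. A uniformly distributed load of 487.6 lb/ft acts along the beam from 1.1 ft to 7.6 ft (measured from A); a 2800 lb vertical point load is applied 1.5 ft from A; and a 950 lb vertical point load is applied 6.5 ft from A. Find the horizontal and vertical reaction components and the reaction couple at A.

A_x = 0, A_y = 6919 lb, M_A = 24160 lb·ft

Resultant of the distributed load: 487.6 × 6.5 = 3169.4 lb at 4.35 ft from A.
ΣF_x = 0: A_x = 0.
ΣF_y = 0: A_y − 487.6·6.5 − 2800 − 950 = 0 → A_y = 6919 lb.
ΣM about A: M_A − (487.6·6.5)·4.35 − 2800·1.5 − 950·6.5 = 0 → M_A = 24160 lb·ft.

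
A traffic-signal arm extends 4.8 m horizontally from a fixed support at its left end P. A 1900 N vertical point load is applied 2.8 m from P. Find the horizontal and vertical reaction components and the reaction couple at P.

P_x = 0, P_y = 1900 N, M_P = 5320 N·m

ΣF_x = 0: P_x = 0.
ΣF_y = 0: P_y − 1900 = 0 → P_y = 1900 N.
ΣM about P: M_P − 1900·2.8 = 0 → M_P = 5320 N·m.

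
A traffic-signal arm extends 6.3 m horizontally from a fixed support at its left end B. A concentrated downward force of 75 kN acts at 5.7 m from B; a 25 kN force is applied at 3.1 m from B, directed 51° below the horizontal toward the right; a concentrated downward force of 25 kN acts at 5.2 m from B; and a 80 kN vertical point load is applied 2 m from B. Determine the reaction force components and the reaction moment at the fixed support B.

B_x = -15.73 kN, B_y = 199.4 kN, M_B = 777.7 kN·m

ΣF_x = 0: B_x + 25·cos51° = 0 → B_x = -15.73 kN.
ΣF_y = 0: B_y − 75 − 25·sin51° − 25 − 80 = 0 → B_y = 199.4 kN.
ΣM about B: M_B − 75·5.7 − 25·sin51°·3.1 − 25·5.2 − 80·2 = 0 → M_B = 777.7 kN·m.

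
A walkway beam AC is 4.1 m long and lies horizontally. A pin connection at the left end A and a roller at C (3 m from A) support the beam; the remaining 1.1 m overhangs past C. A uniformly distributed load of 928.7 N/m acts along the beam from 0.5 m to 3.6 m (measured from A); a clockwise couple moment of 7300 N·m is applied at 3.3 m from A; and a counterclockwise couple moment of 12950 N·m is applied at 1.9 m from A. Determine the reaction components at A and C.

A_x = 0, A_y = 2795 N, C_y = 83.96 N

Resultant of the distributed load: 928.7 × 3.1 = 2878.97 N at 2.05 m from A.
Moments about A: C_y·3 − (928.7·3.1)·2.05 − 7300 + 12950 = 0 → C_y = 251.8885/3 = 83.9628 ≈ 83.96 N.
ΣF_y = 0: A_y + 83.9628 − 928.7·3.1 = 0 → A_y = 2795 N.
ΣF_x = 0: no horizontal applied forces, so A_x = 0.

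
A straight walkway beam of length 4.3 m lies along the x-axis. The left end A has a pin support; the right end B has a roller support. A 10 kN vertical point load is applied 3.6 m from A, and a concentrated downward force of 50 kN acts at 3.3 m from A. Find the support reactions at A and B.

A_x = 0, A_y = 13.26 kN, B_y = 46.74 kN

Taking moments about A: B_y·4.3 − 10·3.6 − 50·3.3 = 0 → B_y = 201/4.3 = 46.7442 ≈ 46.74 kN.
ΣF_y = 0: A_y + 46.7442 − 10 − 50 = 0 → A_y = 13.26 kN.
ΣF_x = 0: no horizontal applied forces, so A_x = 0.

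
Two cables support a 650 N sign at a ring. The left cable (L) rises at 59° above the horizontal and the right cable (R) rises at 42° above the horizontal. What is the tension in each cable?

ΣF_x = 0: −T_L·cos59° + T_R·cos42° = 0 → T_R = 0.693052·T_L.
ΣF_y = 0: T_L·sin59° + T_R·sin42° = 650.
Substitute: T_L·(0.857167 + 0.693052·0.669131) = 650 → T_L = 492.085 ≈ 492.1 N.
Then T_R = 0.693052 × 492.085 = 341.0 N.

T_L = 492.1 N, T_R = 341.0 N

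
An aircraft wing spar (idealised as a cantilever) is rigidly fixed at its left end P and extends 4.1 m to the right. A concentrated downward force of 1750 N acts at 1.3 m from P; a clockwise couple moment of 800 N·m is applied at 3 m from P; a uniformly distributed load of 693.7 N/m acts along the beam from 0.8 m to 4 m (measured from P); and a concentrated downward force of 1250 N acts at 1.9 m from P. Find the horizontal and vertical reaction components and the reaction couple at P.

Resultant of the distributed load: 693.7 × 3.2 = 2219.84 N at 2.4 m from P.
ΣF_x = 0: P_x = 0.
ΣF_y = 0: P_y − 1750 − 693.7·3.2 − 1250 = 0 → P_y = 5220 N.
ΣM about P: M_P − 1750·1.3 − 800 − (693.7·3.2)·2.4 − 1250·1.9 = 0 → M_P = 10780 N·m.

P_x = 0, P_y = 5220 N, M_P = 10780 N·m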